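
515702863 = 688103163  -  172400300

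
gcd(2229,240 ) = 3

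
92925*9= 836325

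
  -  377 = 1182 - 1559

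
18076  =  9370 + 8706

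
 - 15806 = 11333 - 27139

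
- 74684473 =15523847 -90208320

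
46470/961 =48 + 342/961 =48.36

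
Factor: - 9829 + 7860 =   -  1969 = - 11^1 * 179^1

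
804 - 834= - 30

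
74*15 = 1110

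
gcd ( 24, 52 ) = 4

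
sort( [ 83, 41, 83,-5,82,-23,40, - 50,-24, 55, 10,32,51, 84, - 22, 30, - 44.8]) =[ - 50, - 44.8, - 24,-23, - 22, - 5,  10,30,  32, 40 , 41, 51,55, 82,83, 83, 84 ]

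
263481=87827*3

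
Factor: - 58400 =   -  2^5*5^2*73^1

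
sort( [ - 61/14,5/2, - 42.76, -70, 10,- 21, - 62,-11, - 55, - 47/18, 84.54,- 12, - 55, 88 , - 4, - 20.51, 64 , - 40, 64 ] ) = [-70, - 62, - 55, - 55, - 42.76, - 40, - 21, - 20.51,  -  12, - 11,  -  61/14, - 4, - 47/18, 5/2, 10,64,64, 84.54, 88 ] 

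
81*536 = 43416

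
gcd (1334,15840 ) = 2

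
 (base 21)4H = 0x65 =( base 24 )45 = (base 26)3n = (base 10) 101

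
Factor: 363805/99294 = 27985/7638 = 2^( - 1)*3^( - 1)*5^1*19^( - 1 ) * 29^1*67^( - 1 )*193^1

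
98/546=7/39 = 0.18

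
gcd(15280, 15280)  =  15280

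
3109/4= 3109/4= 777.25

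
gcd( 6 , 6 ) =6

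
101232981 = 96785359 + 4447622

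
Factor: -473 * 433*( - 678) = 138860502 = 2^1 * 3^1*11^1*43^1*113^1*433^1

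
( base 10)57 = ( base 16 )39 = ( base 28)21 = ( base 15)3c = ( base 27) 23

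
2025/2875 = 81/115 = 0.70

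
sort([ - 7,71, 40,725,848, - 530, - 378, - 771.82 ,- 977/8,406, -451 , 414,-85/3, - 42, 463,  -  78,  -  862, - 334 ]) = [ -862,  -  771.82, - 530, - 451, - 378, - 334, - 977/8, - 78,-42,-85/3, - 7,40, 71,406,414,463, 725,  848 ]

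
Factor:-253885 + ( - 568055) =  - 821940 = -2^2*3^1*5^1*7^1*19^1*103^1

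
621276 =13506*46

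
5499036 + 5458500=10957536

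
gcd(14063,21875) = 7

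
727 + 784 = 1511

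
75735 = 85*891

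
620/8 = 155/2  =  77.50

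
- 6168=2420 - 8588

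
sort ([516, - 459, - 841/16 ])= [ - 459, - 841/16, 516]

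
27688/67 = 413+17/67 = 413.25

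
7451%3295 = 861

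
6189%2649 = 891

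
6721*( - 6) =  - 40326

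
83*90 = 7470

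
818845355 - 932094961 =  - 113249606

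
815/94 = 815/94 = 8.67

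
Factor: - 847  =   - 7^1*11^2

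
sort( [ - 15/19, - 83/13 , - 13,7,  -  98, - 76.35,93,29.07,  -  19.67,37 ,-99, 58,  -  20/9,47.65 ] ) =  [-99, - 98,-76.35,-19.67, - 13,- 83/13,-20/9,  -  15/19, 7,29.07,37, 47.65,58,93 ]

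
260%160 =100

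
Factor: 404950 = 2^1*5^2 * 7^1*13^1*89^1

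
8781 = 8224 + 557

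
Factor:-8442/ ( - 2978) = 3^2 *7^1*67^1*1489^( - 1)= 4221/1489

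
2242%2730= 2242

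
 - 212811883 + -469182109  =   - 681993992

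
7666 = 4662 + 3004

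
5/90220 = 1/18044  =  0.00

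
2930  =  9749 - 6819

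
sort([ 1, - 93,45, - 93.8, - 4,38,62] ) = [ - 93.8, - 93, - 4, 1, 38,45, 62 ] 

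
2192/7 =313 + 1/7 =313.14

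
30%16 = 14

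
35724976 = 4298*8312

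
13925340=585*23804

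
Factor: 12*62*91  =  67704= 2^3*3^1 * 7^1*13^1*31^1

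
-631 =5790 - 6421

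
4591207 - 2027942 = 2563265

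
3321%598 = 331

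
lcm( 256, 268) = 17152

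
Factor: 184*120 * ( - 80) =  - 2^10*3^1 * 5^2 * 23^1 = -1766400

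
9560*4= 38240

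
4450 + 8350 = 12800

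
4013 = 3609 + 404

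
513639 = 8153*63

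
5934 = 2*2967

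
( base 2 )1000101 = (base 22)33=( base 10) 69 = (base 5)234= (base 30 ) 29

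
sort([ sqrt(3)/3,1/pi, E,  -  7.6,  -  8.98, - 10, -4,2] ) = [ - 10, - 8.98,-7.6, - 4, 1/pi,sqrt( 3)/3,2,E]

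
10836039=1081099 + 9754940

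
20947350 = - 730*( - 28695)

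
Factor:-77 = -7^1*11^1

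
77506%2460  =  1246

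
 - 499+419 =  - 80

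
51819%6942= 3225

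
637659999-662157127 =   -  24497128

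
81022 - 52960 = 28062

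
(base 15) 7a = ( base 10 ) 115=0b1110011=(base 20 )5f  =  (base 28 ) 43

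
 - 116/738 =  - 58/369=- 0.16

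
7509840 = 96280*78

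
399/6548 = 399/6548= 0.06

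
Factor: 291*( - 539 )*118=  - 18508182 = -  2^1*3^1*7^2*11^1*59^1*97^1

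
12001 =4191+7810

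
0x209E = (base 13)3a54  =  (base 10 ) 8350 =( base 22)H5C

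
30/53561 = 30/53561 = 0.00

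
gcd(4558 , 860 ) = 86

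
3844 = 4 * 961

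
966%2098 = 966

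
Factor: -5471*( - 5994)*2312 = 75817818288 = 2^4*3^4*17^2*37^1*5471^1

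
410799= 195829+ 214970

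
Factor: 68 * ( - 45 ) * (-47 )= 143820 = 2^2*3^2*5^1*17^1*47^1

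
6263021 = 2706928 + 3556093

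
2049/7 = 2049/7  =  292.71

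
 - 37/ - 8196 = 37/8196 = 0.00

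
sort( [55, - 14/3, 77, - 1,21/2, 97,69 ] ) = [ - 14/3, - 1 , 21/2,55,69,77, 97 ] 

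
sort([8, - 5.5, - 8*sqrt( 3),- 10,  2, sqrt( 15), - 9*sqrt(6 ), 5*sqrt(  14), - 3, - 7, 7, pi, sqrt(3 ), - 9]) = [ - 9 * sqrt(6),  -  8 * sqrt (3 ), - 10, - 9, - 7,-5.5,-3,sqrt( 3 ),2,  pi, sqrt( 15), 7, 8 , 5*sqrt(14)]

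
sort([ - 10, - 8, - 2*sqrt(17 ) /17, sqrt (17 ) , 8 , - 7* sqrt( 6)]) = [ - 7*sqrt(6), - 10, - 8, - 2*sqrt ( 17) /17,  sqrt(17 ),8]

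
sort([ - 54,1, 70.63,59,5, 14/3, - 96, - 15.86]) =[ - 96, - 54, - 15.86, 1, 14/3 , 5,59,70.63 ] 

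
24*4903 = 117672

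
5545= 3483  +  2062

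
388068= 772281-384213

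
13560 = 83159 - 69599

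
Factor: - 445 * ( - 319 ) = 141955= 5^1* 11^1 *29^1*89^1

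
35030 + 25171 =60201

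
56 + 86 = 142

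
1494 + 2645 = 4139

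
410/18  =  205/9=   22.78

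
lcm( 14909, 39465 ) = 670905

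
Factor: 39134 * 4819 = 188586746 = 2^1 * 17^1*61^1*79^1 * 1151^1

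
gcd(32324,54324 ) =4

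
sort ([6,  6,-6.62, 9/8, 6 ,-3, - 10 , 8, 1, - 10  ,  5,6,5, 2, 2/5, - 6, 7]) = [  -  10, - 10,  -  6.62, - 6, - 3 , 2/5 , 1, 9/8,2, 5,5,6,6, 6, 6, 7,8] 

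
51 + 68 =119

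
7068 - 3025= 4043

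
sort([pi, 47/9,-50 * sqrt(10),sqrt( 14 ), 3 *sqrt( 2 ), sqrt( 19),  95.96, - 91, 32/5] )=[ - 50*sqrt( 10), - 91, pi,sqrt(14), 3*sqrt( 2), sqrt( 19),47/9, 32/5,95.96 ]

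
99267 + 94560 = 193827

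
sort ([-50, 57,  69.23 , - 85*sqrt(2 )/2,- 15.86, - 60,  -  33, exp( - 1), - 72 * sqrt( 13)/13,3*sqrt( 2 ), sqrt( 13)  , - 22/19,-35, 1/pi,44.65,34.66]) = [- 85*sqrt( 2)/2, - 60, - 50,-35, - 33,-72* sqrt(13 ) /13, - 15.86, - 22/19,1/pi , exp( - 1),  sqrt( 13),3* sqrt( 2) , 34.66,  44.65,57, 69.23 ]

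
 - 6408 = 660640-667048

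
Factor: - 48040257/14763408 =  - 2^ ( - 4)*11^( - 1) * 27961^( - 1) * 16013419^1 = - 16013419/4921136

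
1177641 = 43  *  27387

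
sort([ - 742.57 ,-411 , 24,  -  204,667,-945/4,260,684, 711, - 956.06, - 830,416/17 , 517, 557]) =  [ - 956.06,- 830, - 742.57,-411, - 945/4, - 204,24 , 416/17,260,517,557,667, 684  ,  711]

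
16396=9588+6808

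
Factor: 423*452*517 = 2^2 *3^2*11^1*47^2 * 113^1= 98848332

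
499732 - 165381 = 334351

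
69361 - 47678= 21683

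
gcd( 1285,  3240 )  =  5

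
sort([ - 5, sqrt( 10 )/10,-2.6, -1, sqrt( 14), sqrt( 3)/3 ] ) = [ - 5,-2.6,  -  1,  sqrt(10)/10, sqrt( 3) /3,sqrt( 14) ]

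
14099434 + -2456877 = 11642557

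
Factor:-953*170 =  - 2^1*5^1*17^1*953^1 = - 162010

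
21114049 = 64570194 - 43456145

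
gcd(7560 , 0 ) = 7560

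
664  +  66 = 730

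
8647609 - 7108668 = 1538941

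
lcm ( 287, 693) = 28413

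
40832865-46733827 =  - 5900962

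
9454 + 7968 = 17422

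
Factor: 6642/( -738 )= - 3^2 = - 9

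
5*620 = 3100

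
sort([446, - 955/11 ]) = [ - 955/11,446]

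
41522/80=20761/40=519.02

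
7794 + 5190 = 12984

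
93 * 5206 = 484158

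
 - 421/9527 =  - 421/9527 = -0.04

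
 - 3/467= - 3/467 = -0.01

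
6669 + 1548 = 8217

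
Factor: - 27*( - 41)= 3^3*41^1 = 1107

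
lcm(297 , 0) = 0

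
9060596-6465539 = 2595057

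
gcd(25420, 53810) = 10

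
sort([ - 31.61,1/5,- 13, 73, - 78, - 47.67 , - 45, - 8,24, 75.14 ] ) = [ - 78, - 47.67, - 45, - 31.61, - 13,-8,  1/5 , 24, 73, 75.14 ] 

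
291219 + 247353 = 538572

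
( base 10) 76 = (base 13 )5b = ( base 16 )4C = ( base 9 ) 84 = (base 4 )1030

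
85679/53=85679/53 = 1616.58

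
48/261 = 16/87 = 0.18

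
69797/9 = 7755+2/9 =7755.22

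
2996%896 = 308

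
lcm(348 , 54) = 3132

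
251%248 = 3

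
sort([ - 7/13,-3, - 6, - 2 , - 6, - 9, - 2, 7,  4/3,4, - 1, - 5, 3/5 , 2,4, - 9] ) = [ - 9, - 9, - 6, - 6, - 5, - 3, - 2, - 2,  -  1, - 7/13, 3/5, 4/3,  2, 4,4,7 ]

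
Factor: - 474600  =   - 2^3*3^1*5^2 * 7^1*113^1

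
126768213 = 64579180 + 62189033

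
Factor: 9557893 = 17^1*19^1*127^1*233^1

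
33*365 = 12045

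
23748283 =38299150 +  - 14550867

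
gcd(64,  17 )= 1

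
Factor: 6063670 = 2^1 * 5^1*109^1*5563^1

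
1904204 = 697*2732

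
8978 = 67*134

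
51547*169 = 8711443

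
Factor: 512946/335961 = 826/541 = 2^1*7^1*59^1*541^( - 1) 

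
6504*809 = 5261736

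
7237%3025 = 1187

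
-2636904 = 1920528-4557432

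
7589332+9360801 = 16950133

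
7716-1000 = 6716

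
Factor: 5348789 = 29^1*184441^1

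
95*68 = 6460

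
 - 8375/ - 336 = 24 + 311/336= 24.93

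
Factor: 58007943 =3^2*7^1*920761^1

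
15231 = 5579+9652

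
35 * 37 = 1295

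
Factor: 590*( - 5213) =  - 3075670= - 2^1*5^1*13^1*59^1*401^1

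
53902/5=10780 +2/5 = 10780.40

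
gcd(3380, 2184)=52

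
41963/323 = 129  +  296/323 = 129.92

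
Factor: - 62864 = -2^4  *  3929^1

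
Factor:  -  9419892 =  - 2^2*3^1* 541^1*1451^1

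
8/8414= 4/4207 = 0.00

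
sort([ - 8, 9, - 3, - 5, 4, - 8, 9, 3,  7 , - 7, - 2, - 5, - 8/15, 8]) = [ - 8,  -  8, - 7, - 5, - 5,-3,-2, - 8/15, 3 , 4, 7, 8, 9, 9]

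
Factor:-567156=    - 2^2*3^1*151^1*313^1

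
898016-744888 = 153128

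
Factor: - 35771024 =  - 2^4*31^1*41^1*1759^1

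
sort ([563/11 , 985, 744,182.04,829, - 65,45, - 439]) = [ - 439, - 65,  45, 563/11, 182.04, 744,829  ,  985] 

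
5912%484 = 104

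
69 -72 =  - 3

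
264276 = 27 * 9788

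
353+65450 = 65803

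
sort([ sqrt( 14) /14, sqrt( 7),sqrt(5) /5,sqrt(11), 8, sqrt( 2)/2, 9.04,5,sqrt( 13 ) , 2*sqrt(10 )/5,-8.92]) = [ - 8.92,sqrt(14 ) /14,sqrt( 5)/5,sqrt( 2 ) /2,2*sqrt( 10) /5,sqrt(7 ),sqrt(11),sqrt( 13 ),5,8, 9.04 ] 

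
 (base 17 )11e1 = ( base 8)12501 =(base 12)3195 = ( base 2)1010101000001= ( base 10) 5441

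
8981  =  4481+4500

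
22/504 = 11/252  =  0.04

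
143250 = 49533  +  93717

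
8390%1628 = 250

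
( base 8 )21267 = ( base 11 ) 674a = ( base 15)2977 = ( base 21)k34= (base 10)8887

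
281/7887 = 281/7887 = 0.04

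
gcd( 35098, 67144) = 1526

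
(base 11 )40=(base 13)35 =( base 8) 54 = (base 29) 1F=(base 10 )44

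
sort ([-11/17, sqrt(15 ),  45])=[ - 11/17, sqrt( 15), 45 ] 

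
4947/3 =1649= 1649.00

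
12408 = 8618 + 3790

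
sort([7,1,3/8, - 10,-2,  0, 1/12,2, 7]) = [ - 10,-2,0,1/12, 3/8,1,2,7,7] 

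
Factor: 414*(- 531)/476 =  - 109917/238=- 2^( - 1)*3^4*7^(-1)*17^ ( -1)*23^1  *  59^1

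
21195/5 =4239 = 4239.00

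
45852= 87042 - 41190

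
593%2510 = 593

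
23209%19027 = 4182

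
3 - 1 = 2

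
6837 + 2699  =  9536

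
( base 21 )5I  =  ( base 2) 1111011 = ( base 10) 123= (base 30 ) 43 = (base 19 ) 69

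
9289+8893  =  18182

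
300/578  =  150/289 = 0.52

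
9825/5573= 9825/5573 = 1.76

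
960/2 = 480= 480.00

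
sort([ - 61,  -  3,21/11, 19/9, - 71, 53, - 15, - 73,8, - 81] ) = [ - 81, - 73, - 71 , - 61, - 15,  -  3, 21/11,19/9, 8, 53]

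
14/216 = 7/108 = 0.06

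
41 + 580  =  621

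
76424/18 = 38212/9 = 4245.78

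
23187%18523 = 4664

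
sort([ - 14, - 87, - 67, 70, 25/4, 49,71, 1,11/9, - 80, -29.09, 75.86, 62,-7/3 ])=[ - 87, - 80, - 67 , - 29.09, - 14, - 7/3,  1, 11/9, 25/4, 49, 62, 70,71, 75.86 ] 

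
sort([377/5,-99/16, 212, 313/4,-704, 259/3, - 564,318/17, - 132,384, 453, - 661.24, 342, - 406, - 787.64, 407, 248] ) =[  -  787.64, - 704, - 661.24,- 564, - 406, - 132, - 99/16,  318/17 , 377/5, 313/4, 259/3,  212,248, 342, 384,407,453 ]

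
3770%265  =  60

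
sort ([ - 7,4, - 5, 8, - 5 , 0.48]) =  [-7, - 5, - 5,0.48,  4,8]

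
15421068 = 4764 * 3237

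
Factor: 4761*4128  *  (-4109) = -80755853472 = -2^5*3^3*7^1 * 23^2*43^1*587^1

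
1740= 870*2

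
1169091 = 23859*49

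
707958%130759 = 54163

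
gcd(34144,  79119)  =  1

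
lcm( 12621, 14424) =100968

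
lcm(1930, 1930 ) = 1930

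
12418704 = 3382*3672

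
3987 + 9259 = 13246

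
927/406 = 2 + 115/406 = 2.28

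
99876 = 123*812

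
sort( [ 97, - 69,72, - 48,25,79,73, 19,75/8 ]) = [-69, - 48,75/8 , 19,25, 72, 73,79,97 ]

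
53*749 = 39697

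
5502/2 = 2751 = 2751.00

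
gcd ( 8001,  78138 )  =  9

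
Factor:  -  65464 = -2^3 * 7^2*167^1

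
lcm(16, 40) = 80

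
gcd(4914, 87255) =63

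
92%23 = 0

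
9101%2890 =431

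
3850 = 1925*2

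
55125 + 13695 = 68820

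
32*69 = 2208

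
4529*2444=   11068876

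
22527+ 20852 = 43379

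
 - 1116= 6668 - 7784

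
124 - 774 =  - 650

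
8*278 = 2224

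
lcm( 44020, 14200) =440200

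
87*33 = 2871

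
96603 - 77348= 19255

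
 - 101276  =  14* ( - 7234 )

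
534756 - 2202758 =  - 1668002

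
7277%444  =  173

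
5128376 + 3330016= 8458392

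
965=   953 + 12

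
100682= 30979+69703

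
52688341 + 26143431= 78831772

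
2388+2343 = 4731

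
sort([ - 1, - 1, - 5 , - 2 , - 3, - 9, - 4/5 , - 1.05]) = [ - 9, - 5, - 3, - 2, -1.05,-1, - 1, - 4/5]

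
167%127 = 40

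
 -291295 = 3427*(-85 ) 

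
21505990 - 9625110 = 11880880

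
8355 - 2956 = 5399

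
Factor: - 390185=-5^1*73^1*1069^1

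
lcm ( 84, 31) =2604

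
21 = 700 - 679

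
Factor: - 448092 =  - 2^2*3^5*461^1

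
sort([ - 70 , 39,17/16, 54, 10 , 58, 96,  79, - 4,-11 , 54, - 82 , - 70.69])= [-82, - 70.69, - 70,-11, -4, 17/16,10,39, 54 , 54,  58,79,96 ]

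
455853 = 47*9699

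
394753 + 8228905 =8623658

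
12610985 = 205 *61517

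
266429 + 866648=1133077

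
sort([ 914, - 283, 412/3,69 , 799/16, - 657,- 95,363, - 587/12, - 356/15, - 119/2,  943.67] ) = [ - 657, -283, - 95, - 119/2, - 587/12, - 356/15 , 799/16,69,412/3,363,914, 943.67] 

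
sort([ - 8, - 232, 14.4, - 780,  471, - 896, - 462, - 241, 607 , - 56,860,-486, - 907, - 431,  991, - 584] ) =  [  -  907, - 896, - 780,-584, - 486, - 462,-431, - 241,-232 , - 56, - 8,14.4,471,607, 860, 991]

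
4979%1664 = 1651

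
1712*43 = 73616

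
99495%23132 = 6967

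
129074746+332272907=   461347653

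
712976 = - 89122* (  -  8 )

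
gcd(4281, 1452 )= 3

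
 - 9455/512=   -  9455/512 = - 18.47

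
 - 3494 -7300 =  - 10794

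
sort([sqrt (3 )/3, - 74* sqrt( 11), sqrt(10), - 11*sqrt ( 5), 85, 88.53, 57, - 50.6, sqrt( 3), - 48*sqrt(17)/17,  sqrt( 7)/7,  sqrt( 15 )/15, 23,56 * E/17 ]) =[ - 74*sqrt( 11),  -  50.6, - 11*sqrt( 5), - 48*sqrt(17 )/17,sqrt(15)/15 , sqrt( 7)/7, sqrt(3)/3,sqrt( 3), sqrt( 10), 56 * E/17,23,  57, 85,  88.53 ] 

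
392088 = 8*49011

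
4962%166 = 148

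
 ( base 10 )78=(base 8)116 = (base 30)2i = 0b1001110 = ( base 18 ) 46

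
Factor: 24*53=2^3*3^1*53^1 = 1272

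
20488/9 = 20488/9 = 2276.44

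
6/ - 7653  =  -1+2549/2551 = -0.00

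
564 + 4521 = 5085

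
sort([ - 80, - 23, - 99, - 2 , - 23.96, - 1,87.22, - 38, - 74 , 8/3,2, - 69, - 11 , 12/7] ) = [- 99, - 80,-74, - 69 , - 38, - 23.96, - 23,- 11, - 2, - 1,12/7 , 2,8/3,87.22 ] 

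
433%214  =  5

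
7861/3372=7861/3372  =  2.33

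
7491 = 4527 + 2964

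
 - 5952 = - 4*1488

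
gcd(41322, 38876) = 2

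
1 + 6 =7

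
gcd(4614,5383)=769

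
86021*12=1032252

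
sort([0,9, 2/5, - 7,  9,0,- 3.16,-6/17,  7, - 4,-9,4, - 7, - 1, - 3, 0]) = [ -9, - 7, - 7,- 4, - 3.16,- 3, - 1,-6/17, 0,0,0, 2/5, 4,7, 9, 9 ]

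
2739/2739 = 1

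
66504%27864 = 10776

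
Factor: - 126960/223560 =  - 2^1 * 3^( - 4 )*23^1 = -46/81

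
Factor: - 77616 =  - 2^4*3^2*7^2*11^1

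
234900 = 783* 300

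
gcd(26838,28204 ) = 2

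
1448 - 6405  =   - 4957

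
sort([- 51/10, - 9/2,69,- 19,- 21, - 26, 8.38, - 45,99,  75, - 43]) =[ - 45,  -  43, - 26, - 21, - 19,-51/10, - 9/2,8.38,69,  75,99]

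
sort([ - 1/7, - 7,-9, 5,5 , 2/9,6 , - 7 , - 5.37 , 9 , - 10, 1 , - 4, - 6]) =[-10,-9, - 7, - 7,  -  6, - 5.37, - 4, - 1/7, 2/9, 1, 5,5, 6,9 ] 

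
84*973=81732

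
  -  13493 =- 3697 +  - 9796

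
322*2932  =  944104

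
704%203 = 95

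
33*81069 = 2675277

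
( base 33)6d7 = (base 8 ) 15472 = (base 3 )100120011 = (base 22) e8i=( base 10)6970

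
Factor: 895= 5^1*179^1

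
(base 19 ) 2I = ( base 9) 62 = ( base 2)111000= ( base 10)56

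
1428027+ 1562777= 2990804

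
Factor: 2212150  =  2^1*5^2*151^1*293^1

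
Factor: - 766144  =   - 2^6*11971^1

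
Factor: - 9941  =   - 9941^1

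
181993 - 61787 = 120206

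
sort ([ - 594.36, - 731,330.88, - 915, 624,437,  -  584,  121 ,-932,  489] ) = [ - 932 , - 915,  -  731 ,  -  594.36, - 584, 121,  330.88 , 437,489, 624] 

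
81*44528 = 3606768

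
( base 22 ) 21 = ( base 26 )1j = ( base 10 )45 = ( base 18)29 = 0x2d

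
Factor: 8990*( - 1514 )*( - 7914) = 2^3*3^1*5^1*29^1*31^1*757^1*1319^1 = 107716346040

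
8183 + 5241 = 13424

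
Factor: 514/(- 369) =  - 2^1*3^( - 2 ) * 41^ ( - 1 )*257^1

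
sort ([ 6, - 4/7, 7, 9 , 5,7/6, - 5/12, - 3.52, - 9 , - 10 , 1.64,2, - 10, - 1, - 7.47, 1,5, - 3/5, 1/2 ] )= [ - 10, - 10, - 9, - 7.47, - 3.52,  -  1, - 3/5, - 4/7,-5/12 , 1/2, 1, 7/6, 1.64, 2,5, 5, 6,7, 9 ] 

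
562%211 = 140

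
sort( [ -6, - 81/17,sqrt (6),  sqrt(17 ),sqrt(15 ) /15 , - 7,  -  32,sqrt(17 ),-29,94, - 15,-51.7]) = [-51.7,-32, - 29,  -  15, - 7, -6,  -  81/17 , sqrt( 15 ) /15,sqrt( 6 ),sqrt( 17 ),sqrt(17),94]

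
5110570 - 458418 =4652152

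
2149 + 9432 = 11581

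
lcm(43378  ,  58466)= 1344718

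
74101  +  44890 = 118991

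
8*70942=567536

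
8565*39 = 334035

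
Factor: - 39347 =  - 7^2 *11^1*73^1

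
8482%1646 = 252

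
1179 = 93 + 1086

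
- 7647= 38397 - 46044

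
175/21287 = 25/3041= 0.01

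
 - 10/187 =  - 1  +  177/187 = - 0.05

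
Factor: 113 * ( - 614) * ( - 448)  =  2^7*7^1 * 113^1*307^1 = 31083136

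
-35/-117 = 35/117 = 0.30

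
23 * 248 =5704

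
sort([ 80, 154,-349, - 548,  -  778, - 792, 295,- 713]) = [  -  792, - 778, - 713,  -  548,-349, 80, 154, 295]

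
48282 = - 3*( - 16094)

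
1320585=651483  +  669102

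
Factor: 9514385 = 5^1*1902877^1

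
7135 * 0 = 0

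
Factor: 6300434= 2^1 * 7^1 * 37^1 * 12163^1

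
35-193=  - 158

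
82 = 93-11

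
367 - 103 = 264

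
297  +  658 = 955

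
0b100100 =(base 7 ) 51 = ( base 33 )13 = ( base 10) 36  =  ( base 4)210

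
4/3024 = 1/756 =0.00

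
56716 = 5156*11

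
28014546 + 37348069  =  65362615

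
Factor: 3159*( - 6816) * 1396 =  - 2^7*3^6*13^1 * 71^1*349^1 = -30058314624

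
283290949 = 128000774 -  - 155290175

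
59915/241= 59915/241 = 248.61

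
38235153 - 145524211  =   - 107289058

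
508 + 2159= 2667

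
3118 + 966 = 4084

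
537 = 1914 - 1377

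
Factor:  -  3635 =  - 5^1 * 727^1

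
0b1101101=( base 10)109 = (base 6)301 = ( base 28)3p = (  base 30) 3J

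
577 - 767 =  - 190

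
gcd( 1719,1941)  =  3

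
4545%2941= 1604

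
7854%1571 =1570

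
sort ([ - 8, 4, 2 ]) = [ - 8,2 , 4] 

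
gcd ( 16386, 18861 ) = 3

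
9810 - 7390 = 2420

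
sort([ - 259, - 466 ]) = [ - 466, - 259 ]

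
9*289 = 2601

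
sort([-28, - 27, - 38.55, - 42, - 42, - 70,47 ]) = [ - 70, - 42, - 42, - 38.55, - 28,- 27,  47] 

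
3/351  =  1/117 = 0.01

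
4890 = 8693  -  3803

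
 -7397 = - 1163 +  - 6234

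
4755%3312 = 1443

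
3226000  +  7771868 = 10997868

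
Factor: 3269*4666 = 2^1*7^1*467^1*2333^1 = 15253154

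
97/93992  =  97/93992 = 0.00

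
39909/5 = 7981 + 4/5 = 7981.80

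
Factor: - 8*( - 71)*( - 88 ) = - 49984 = - 2^6*11^1  *71^1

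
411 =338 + 73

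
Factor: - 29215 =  -5^1*5843^1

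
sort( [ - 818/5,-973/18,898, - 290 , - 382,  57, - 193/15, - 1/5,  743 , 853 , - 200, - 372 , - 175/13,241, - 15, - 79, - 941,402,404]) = [-941, - 382, - 372, - 290, - 200, - 818/5, - 79 , - 973/18, - 15 , - 175/13, - 193/15, - 1/5, 57  ,  241 , 402,404, 743,853,898]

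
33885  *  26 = 881010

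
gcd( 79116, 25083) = 3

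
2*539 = 1078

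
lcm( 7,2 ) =14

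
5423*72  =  390456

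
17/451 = 17/451  =  0.04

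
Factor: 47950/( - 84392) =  - 25/44= - 2^( - 2 )*5^2*11^( - 1)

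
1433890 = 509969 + 923921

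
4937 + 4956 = 9893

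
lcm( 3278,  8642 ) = 95062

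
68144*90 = 6132960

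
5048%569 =496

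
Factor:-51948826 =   -  2^1*25974413^1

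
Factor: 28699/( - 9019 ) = - 11^1*29^( - 1)*311^( - 1)*2609^1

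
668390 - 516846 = 151544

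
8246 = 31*266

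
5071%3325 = 1746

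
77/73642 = 77/73642 = 0.00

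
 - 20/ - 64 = 5/16 = 0.31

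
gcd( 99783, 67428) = 9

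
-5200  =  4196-9396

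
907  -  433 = 474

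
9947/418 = 23 + 333/418 = 23.80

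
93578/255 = 93578/255 = 366.97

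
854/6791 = 854/6791  =  0.13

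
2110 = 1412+698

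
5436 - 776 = 4660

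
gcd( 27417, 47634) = 3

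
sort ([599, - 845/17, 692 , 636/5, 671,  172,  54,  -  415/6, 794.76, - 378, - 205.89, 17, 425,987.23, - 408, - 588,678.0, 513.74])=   [-588, - 408, - 378, - 205.89, - 415/6, - 845/17, 17,54,  636/5, 172, 425, 513.74, 599,671,  678.0, 692, 794.76, 987.23] 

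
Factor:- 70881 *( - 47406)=2^1  *3^2*7901^1*23627^1 =3360184686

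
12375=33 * 375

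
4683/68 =4683/68 = 68.87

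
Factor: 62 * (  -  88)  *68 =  - 371008 = - 2^6*11^1*17^1 * 31^1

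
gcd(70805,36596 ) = 7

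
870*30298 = 26359260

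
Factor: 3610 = 2^1*5^1*19^2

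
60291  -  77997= -17706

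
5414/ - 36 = -151 + 11/18 = -  150.39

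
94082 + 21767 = 115849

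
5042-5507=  - 465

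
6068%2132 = 1804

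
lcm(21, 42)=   42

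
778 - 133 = 645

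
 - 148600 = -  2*74300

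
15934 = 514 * 31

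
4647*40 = 185880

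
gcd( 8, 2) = 2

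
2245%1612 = 633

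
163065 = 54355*3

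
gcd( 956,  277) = 1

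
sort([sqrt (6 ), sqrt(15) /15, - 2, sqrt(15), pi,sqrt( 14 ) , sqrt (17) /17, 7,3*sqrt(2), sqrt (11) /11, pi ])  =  [  -  2, sqrt( 17 ) /17, sqrt( 15) /15, sqrt ( 11 )/11,sqrt( 6 ),pi,pi, sqrt (14 ),sqrt( 15 ) , 3 * sqrt( 2),7 ]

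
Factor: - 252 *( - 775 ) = 2^2 * 3^2*5^2*7^1*31^1 = 195300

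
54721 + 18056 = 72777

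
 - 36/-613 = 36/613 = 0.06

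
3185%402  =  371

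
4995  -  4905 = 90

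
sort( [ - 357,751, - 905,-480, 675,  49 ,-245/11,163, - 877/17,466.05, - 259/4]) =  [ - 905, - 480,  -  357, -259/4,-877/17, - 245/11,49,163, 466.05, 675, 751 ] 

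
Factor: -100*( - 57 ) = 5700 = 2^2*3^1*5^2*19^1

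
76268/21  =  76268/21  =  3631.81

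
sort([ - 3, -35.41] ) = [-35.41, - 3 ] 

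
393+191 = 584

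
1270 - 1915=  - 645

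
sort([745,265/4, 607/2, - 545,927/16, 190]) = [ - 545,927/16,  265/4, 190, 607/2, 745 ] 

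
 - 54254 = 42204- 96458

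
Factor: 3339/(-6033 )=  - 3^1*7^1*53^1*2011^( - 1)=- 1113/2011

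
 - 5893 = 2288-8181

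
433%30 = 13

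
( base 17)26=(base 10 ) 40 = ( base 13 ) 31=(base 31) 19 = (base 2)101000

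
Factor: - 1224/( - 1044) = 2^1*17^1 * 29^( - 1 ) =34/29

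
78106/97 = 805  +  21/97 = 805.22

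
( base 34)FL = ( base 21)146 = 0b1000010011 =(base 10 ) 531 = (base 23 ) 102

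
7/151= 7/151 = 0.05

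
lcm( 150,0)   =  0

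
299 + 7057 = 7356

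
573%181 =30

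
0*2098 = 0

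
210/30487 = 210/30487=0.01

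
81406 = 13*6262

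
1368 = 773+595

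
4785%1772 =1241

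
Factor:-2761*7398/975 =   -  2^1*3^2*5^(-2 )*11^1*13^(-1)*137^1 * 251^1 = -6808626/325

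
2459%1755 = 704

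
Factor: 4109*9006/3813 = 12335218/1271 = 2^1*7^1*19^1 * 31^( - 1 )*41^(-1 )  *79^1 * 587^1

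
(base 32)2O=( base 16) 58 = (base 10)88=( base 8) 130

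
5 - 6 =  - 1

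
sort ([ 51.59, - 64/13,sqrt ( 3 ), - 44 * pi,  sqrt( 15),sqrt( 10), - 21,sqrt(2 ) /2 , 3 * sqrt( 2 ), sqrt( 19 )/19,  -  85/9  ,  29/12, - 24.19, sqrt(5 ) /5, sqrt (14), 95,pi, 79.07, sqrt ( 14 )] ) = [-44*pi, - 24.19, - 21, - 85/9,  -  64/13,  sqrt( 19)/19, sqrt( 5)/5, sqrt( 2)/2, sqrt(3), 29/12, pi, sqrt( 10), sqrt( 14),sqrt( 14),sqrt(15 ),3*sqrt(2),  51.59, 79.07, 95 ]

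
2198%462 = 350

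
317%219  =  98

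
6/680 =3/340 = 0.01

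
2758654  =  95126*29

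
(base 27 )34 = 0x55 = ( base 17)50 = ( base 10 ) 85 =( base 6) 221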